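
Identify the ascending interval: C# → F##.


Letter names: C → F spans 4 letter names → a 4th
Semitones: C# → F## = 6 half-steps
A 4th of 6 semitones is an augmented 4th
= augmented 4th


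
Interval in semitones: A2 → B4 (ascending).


Let's work it out.
Absolute semitone position = octave×12 + chromatic position
A2: 2×12 + 9 = 33
B4: 4×12 + 11 = 59
Difference = 59 - 33 = 26
= 26 semitones


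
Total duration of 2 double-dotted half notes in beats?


Base half note = 2 beats
Dot 1 adds half the previous value: +1
Dot 2 adds half the previous value: +1/2
One double-dotted half = 2 + 1 + 1/2 = 7/2
2 of them = 2 × 7/2 = 7
= 7 beats


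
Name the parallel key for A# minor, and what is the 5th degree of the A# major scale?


Parallel keys share the same tonic but differ in mode
A# minor → parallel is A# major
A# major scale: A# B# C## D# E# F## G##
= A# major; 5th degree = E#


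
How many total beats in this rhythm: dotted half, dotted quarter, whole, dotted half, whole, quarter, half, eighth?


Beat values:
  dotted half = 3 beats
  dotted quarter = 1.5 beats
  whole = 4 beats
  dotted half = 3 beats
  whole = 4 beats
  quarter = 1 beat
  half = 2 beats
  eighth = 0.5 beats
Sum = 3 + 1.5 + 4 + 3 + 4 + 1 + 2 + 0.5
= 19 beats


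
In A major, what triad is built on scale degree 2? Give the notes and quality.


Step by step:
A major scale: A B C# D E F# G#
Diatonic triad on degree 2 stacks scale notes 2, 4, 6: B D F#
B→D = 3 semitones; B→F# = 7 semitones → minor triad
= B D F# (minor)


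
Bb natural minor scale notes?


Working:
Natural minor scale pattern: W-H-W-W-H-W-W (2-1-2-2-1-2-2 semitones)
Starting from Bb:
  Bb + 2 semitones → C
  C + 1 semitone → Db
  Db + 2 semitones → Eb
  Eb + 2 semitones → F
  F + 1 semitone → Gb
  Gb + 2 semitones → Ab
  Ab + 2 semitones → Bb
Scale = Bb C Db Eb F Gb Ab


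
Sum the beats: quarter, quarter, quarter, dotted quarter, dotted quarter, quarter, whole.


Reasoning:
Beat values:
  quarter = 1 beat
  quarter = 1 beat
  quarter = 1 beat
  dotted quarter = 1.5 beats
  dotted quarter = 1.5 beats
  quarter = 1 beat
  whole = 4 beats
Sum = 1 + 1 + 1 + 1.5 + 1.5 + 1 + 4
= 11 beats


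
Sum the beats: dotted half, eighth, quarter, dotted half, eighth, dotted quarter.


Working:
Beat values:
  dotted half = 3 beats
  eighth = 0.5 beats
  quarter = 1 beat
  dotted half = 3 beats
  eighth = 0.5 beats
  dotted quarter = 1.5 beats
Sum = 3 + 0.5 + 1 + 3 + 0.5 + 1.5
= 9.5 beats


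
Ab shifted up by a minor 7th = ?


Reasoning:
minor 7th: 7 letter names, 10 semitones
Letter: A + 6 → G
Pitch: Ab + 10 semitones, spelled as a G → Gb
= Gb


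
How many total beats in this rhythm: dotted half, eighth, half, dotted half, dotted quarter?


Beat values:
  dotted half = 3 beats
  eighth = 0.5 beats
  half = 2 beats
  dotted half = 3 beats
  dotted quarter = 1.5 beats
Sum = 3 + 0.5 + 2 + 3 + 1.5
= 10 beats


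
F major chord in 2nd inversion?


Reasoning:
Root position: F A C
2nd inversion: move root and 3rd up an octave
Bass note: C
Notes (bottom to top) = C F A


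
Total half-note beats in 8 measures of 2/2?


Time signature 2/2: the bottom number 2 means the half note gets one count
The top number 2 means 2 half-note beats per measure
Total = 2 × 8 measures
= 16 half-note beats


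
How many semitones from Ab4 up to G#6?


Absolute semitone position = octave×12 + chromatic position
Ab4: 4×12 + 8 = 56
G#6: 6×12 + 8 = 80
Difference = 80 - 56 = 24
= 24 semitones


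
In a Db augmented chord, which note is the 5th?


Solution.
Augmented triad = root + major 3rd (4 semitones) + augmented 5th (8 semitones)
A triad on Db stacks thirds, so the chord tones use letter names D-F-A
Root: Db
Major 3rd above Db: F
Augmented 5th above Db: A
The 5th = A


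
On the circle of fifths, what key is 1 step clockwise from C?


Solution.
Each clockwise step on the circle of fifths moves up a perfect 5th
From C: C → G
= G


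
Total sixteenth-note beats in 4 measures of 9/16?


Working:
Time signature 9/16: the bottom number 16 means the sixteenth note gets one count
The top number 9 means 9 sixteenth-note beats per measure
Total = 9 × 4 measures
= 36 sixteenth-note beats


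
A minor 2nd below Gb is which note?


Working:
A 2nd spans 2 letter names, so from G we land on F
A minor 2nd = 1 semitone below Gb
Spell F at that pitch: F
= F


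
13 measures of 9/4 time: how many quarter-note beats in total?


Time signature 9/4: the bottom number 4 means the quarter note gets one count
The top number 9 means 9 quarter-note beats per measure
Total = 9 × 13 measures
= 117 quarter-note beats


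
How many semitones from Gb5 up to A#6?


Solution.
Absolute semitone position = octave×12 + chromatic position
Gb5: 5×12 + 6 = 66
A#6: 6×12 + 10 = 82
Difference = 82 - 66 = 16
= 16 semitones


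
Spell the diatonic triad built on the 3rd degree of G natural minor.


Working:
G natural minor scale: G A Bb C D Eb F
Diatonic triad on degree 3 stacks scale notes 3, 5, 7: Bb D F
Bb→D = 4 semitones; Bb→F = 7 semitones → major triad
= Bb D F (major)


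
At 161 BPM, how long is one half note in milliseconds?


One quarter-note beat = 60000 / BPM = 60000 / 161 ms
Half note = 2 × quarter note
Duration = 2 × 60000 / 161 = 120000 / 161
= 745.3 ms


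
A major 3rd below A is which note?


A 3rd spans 3 letter names, so from A we land on F
A major 3rd = 4 semitones below A
Spell F at that pitch: F
= F


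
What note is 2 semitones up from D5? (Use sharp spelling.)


D5: chromatic position 2 in octave 5 → absolute = 5×12 + 2 = 62
Transpose up 2: 62 + 2 = 64
64 = 5×12 + 4 → E in octave 5
Result = E5


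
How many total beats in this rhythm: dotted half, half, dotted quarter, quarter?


Beat values:
  dotted half = 3 beats
  half = 2 beats
  dotted quarter = 1.5 beats
  quarter = 1 beat
Sum = 3 + 2 + 1.5 + 1
= 7.5 beats


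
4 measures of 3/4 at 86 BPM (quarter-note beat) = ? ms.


Reasoning:
Quarter-note beat duration = 60000 / 86 ms
Beats per measure (3/4) = 3
One measure = 3 × 60000 / 86 = 180000 / 86 ms
4 measures = 4 × 180000 / 86 = 720000 / 86
= 8372.1 ms


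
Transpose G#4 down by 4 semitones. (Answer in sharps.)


Reasoning:
G#4: chromatic position 8 in octave 4 → absolute = 4×12 + 8 = 56
Transpose down 4: 56 - 4 = 52
52 = 4×12 + 4 → E in octave 4
Result = E4


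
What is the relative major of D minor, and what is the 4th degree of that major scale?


Working:
The relative major shares the key signature and is a minor 3rd above the minor tonic
A minor 3rd above D is F
→ relative major of D minor is F major
F major scale: F G A Bb C D E
= F major; 4th degree = Bb


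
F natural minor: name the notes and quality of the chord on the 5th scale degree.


Working:
F natural minor scale: F G Ab Bb C Db Eb
Diatonic triad on degree 5 stacks scale notes 5, 7, 2: C Eb G
C→Eb = 3 semitones; C→G = 7 semitones → minor triad
= C Eb G (minor)


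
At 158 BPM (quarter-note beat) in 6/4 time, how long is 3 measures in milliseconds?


Reasoning:
Quarter-note beat duration = 60000 / 158 ms
Beats per measure (6/4) = 6
One measure = 6 × 60000 / 158 = 360000 / 158 ms
3 measures = 3 × 360000 / 158 = 1080000 / 158
= 6835.4 ms


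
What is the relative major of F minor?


Step by step:
The relative major shares the key signature and is a minor 3rd above the minor tonic
A minor 3rd above F is Ab
→ relative major of F minor is Ab major
= Ab major


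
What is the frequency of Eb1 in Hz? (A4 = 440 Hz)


Let's work it out.
f = 440 × 2^(n/12) where n = semitones from A4
Eb1: -42 semitones from A4
f = 440 × 2^(-42/12)
f = 38.89 Hz


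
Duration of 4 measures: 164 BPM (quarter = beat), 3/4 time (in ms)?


Reasoning:
Quarter-note beat duration = 60000 / 164 ms
Beats per measure (3/4) = 3
One measure = 3 × 60000 / 164 = 180000 / 164 ms
4 measures = 4 × 180000 / 164 = 720000 / 164
= 4390.2 ms


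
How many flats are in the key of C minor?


Reasoning:
Flat minor keys: A(0), D(1), G(2), C(3), F(4), Bb(5), Eb(6), Ab(7)
C minor has 3 flats
Order of flats: Bb Eb Ab Db Gb Cb Fb → first 3: Bb, Eb, Ab
= 3 flats


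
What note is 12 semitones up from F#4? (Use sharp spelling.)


Reasoning:
F#4: chromatic position 6 in octave 4 → absolute = 4×12 + 6 = 54
Transpose up 12: 54 + 12 = 66
66 = 5×12 + 6 → F# in octave 5
Result = F#5


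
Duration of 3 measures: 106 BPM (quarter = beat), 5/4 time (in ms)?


Reasoning:
Quarter-note beat duration = 60000 / 106 ms
Beats per measure (5/4) = 5
One measure = 5 × 60000 / 106 = 300000 / 106 ms
3 measures = 3 × 300000 / 106 = 900000 / 106
= 8490.6 ms


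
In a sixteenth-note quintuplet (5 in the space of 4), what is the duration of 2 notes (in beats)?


Solution.
Quintuplet: 5 notes occupy the space of 4 sixteenth notes
Space = 4 × 1/4 = 1 beat
Each quintuplet note = 1 / 5 = 1/5 beats
2 notes = 2 × 1/5 = 2/5
= 2/5 beats


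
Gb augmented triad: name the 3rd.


Solution.
Augmented triad = root + major 3rd (4 semitones) + augmented 5th (8 semitones)
A triad on Gb stacks thirds, so the chord tones use letter names G-B-D
Root: Gb
Major 3rd above Gb: Bb
Augmented 5th above Gb: D
The 3rd = Bb


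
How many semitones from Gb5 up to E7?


Absolute semitone position = octave×12 + chromatic position
Gb5: 5×12 + 6 = 66
E7: 7×12 + 4 = 88
Difference = 88 - 66 = 22
= 22 semitones


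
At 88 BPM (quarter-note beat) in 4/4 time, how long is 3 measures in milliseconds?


Reasoning:
Quarter-note beat duration = 60000 / 88 ms
Beats per measure (4/4) = 4
One measure = 4 × 60000 / 88 = 240000 / 88 ms
3 measures = 3 × 240000 / 88 = 720000 / 88
= 8181.8 ms


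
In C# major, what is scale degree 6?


Step by step:
Major scale pattern: W-W-H-W-W-W-H (2-2-1-2-2-2-1 semitones)
Starting from C#:
  C# + 2 semitones → D#
  D# + 2 semitones → E#
  E# + 1 semitone → F#
  F# + 2 semitones → G#
  G# + 2 semitones → A#
  A# + 2 semitones → B#
  B# + 1 semitone → C#
Scale: C# D# E# F# G# A# B#
Degree 6 = A#


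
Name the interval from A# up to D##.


Reasoning:
Letter names: A → D spans 4 letter names → a 4th
Semitones: A# → D## = 6 half-steps
A 4th of 6 semitones is an augmented 4th
= augmented 4th


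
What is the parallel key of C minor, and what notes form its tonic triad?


Solution.
Parallel keys share the same tonic but differ in mode
C minor → parallel is C major
Tonic triad of C major = C E G
= C major; triad = C E G


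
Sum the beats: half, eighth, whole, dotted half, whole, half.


Beat values:
  half = 2 beats
  eighth = 0.5 beats
  whole = 4 beats
  dotted half = 3 beats
  whole = 4 beats
  half = 2 beats
Sum = 2 + 0.5 + 4 + 3 + 4 + 2
= 15.5 beats


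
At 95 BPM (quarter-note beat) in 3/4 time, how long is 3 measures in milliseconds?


Reasoning:
Quarter-note beat duration = 60000 / 95 ms
Beats per measure (3/4) = 3
One measure = 3 × 60000 / 95 = 180000 / 95 ms
3 measures = 3 × 180000 / 95 = 540000 / 95
= 5684.2 ms


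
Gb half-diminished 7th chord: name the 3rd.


Step by step:
Half-diminished 7th chord = root + minor 3rd + diminished 5th + minor 7th
Seventh chords stack in thirds, so the letter names are G-B-D-F
Root: Gb
Minor 3rd above Gb: Bbb
Diminished 5th above Gb: Dbb
Minor 7th above Gb: Fb
The 3rd = Bbb


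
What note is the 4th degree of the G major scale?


Let's work it out.
Major scale pattern: W-W-H-W-W-W-H (2-2-1-2-2-2-1 semitones)
Starting from G:
  G + 2 semitones → A
  A + 2 semitones → B
  B + 1 semitone → C
  C + 2 semitones → D
  D + 2 semitones → E
  E + 2 semitones → F#
  F# + 1 semitone → G
Scale: G A B C D E F#
Degree 4 = C


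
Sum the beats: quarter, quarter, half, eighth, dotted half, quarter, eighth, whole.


Reasoning:
Beat values:
  quarter = 1 beat
  quarter = 1 beat
  half = 2 beats
  eighth = 0.5 beats
  dotted half = 3 beats
  quarter = 1 beat
  eighth = 0.5 beats
  whole = 4 beats
Sum = 1 + 1 + 2 + 0.5 + 3 + 1 + 0.5 + 4
= 13 beats


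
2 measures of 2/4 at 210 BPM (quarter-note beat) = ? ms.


Reasoning:
Quarter-note beat duration = 60000 / 210 ms
Beats per measure (2/4) = 2
One measure = 2 × 60000 / 210 = 120000 / 210 ms
2 measures = 2 × 120000 / 210 = 240000 / 210
= 1142.9 ms


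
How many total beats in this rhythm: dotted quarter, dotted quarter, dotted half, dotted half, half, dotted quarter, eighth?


Working:
Beat values:
  dotted quarter = 1.5 beats
  dotted quarter = 1.5 beats
  dotted half = 3 beats
  dotted half = 3 beats
  half = 2 beats
  dotted quarter = 1.5 beats
  eighth = 0.5 beats
Sum = 1.5 + 1.5 + 3 + 3 + 2 + 1.5 + 0.5
= 13 beats


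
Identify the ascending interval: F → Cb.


Letter names: F → C spans 5 letter names → a 5th
Semitones: F → Cb = 6 half-steps
A 5th of 6 semitones is a diminished 5th
= diminished 5th


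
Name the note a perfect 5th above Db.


Working:
A 5th spans 5 letter names, so from D we land on A
A perfect 5th = 7 semitones above Db
Spell A at that pitch: Ab
= Ab


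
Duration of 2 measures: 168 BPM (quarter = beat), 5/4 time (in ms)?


Quarter-note beat duration = 60000 / 168 ms
Beats per measure (5/4) = 5
One measure = 5 × 60000 / 168 = 300000 / 168 ms
2 measures = 2 × 300000 / 168 = 600000 / 168
= 3571.4 ms


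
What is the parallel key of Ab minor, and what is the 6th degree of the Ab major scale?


Let's work it out.
Parallel keys share the same tonic but differ in mode
Ab minor → parallel is Ab major
Ab major scale: Ab Bb C Db Eb F G
= Ab major; 6th degree = F


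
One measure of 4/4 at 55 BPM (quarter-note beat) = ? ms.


Working:
Quarter-note beat duration = 60000 / 55 ms
Beats per measure (4/4) = 4
One measure = 4 × 60000 / 55 = 240000 / 55 ms
= 4363.6 ms


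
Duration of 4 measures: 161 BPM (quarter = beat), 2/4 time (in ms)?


Reasoning:
Quarter-note beat duration = 60000 / 161 ms
Beats per measure (2/4) = 2
One measure = 2 × 60000 / 161 = 120000 / 161 ms
4 measures = 4 × 120000 / 161 = 480000 / 161
= 2981.4 ms


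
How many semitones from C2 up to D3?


Solution.
Absolute semitone position = octave×12 + chromatic position
C2: 2×12 + 0 = 24
D3: 3×12 + 2 = 38
Difference = 38 - 24 = 14
= 14 semitones


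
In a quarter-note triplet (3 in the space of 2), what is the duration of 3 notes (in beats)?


Step by step:
Triplet: 3 notes occupy the space of 2 quarter notes
Space = 2 × 1 = 2 beats
Each triplet note = 2 / 3 = 2/3 beats
3 notes = 3 × 2/3 = 2
= 2 beats


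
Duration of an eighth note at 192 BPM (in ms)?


Solution.
One quarter-note beat = 60000 / BPM = 60000 / 192 ms
Eighth note = 1/2 × quarter note
Duration = 1/2 × 60000 / 192 = 30000 / 192
= 156.2 ms


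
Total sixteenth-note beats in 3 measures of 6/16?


Reasoning:
Time signature 6/16: the bottom number 16 means the sixteenth note gets one count
The top number 6 means 6 sixteenth-note beats per measure
Total = 6 × 3 measures
= 18 sixteenth-note beats


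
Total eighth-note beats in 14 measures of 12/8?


Time signature 12/8: the bottom number 8 means the eighth note gets one count
The top number 12 means 12 eighth-note beats per measure
Total = 12 × 14 measures
= 168 eighth-note beats


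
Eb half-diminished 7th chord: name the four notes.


Solution.
Half-diminished 7th chord = root + minor 3rd + diminished 5th + minor 7th
Seventh chords stack in thirds, so the letter names are E-G-B-D
Root: Eb
Minor 3rd above Eb: Gb
Diminished 5th above Eb: Bbb
Minor 7th above Eb: Db
Chord = Eb Gb Bbb Db


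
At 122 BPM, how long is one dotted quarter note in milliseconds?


One quarter-note beat = 60000 / BPM = 60000 / 122 ms
Dotted quarter note = 3/2 × quarter note
Duration = 3/2 × 60000 / 122 = 90000 / 122
= 737.7 ms


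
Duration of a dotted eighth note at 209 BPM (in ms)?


Reasoning:
One quarter-note beat = 60000 / BPM = 60000 / 209 ms
Dotted eighth note = 3/4 × quarter note
Duration = 3/4 × 60000 / 209 = 45000 / 209
= 215.3 ms


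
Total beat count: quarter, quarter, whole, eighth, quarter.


Working:
Beat values:
  quarter = 1 beat
  quarter = 1 beat
  whole = 4 beats
  eighth = 0.5 beats
  quarter = 1 beat
Sum = 1 + 1 + 4 + 0.5 + 1
= 7.5 beats


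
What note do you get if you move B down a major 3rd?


Step by step:
major 3rd: 3 letter names, 4 semitones
Letter: B - 2 → G
Pitch: B - 4 semitones, spelled as a G → G
= G


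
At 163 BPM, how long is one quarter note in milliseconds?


Step by step:
One quarter-note beat = 60000 / BPM = 60000 / 163 ms
Duration = 60000 / 163
= 368.1 ms


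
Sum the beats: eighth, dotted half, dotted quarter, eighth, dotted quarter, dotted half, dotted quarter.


Beat values:
  eighth = 0.5 beats
  dotted half = 3 beats
  dotted quarter = 1.5 beats
  eighth = 0.5 beats
  dotted quarter = 1.5 beats
  dotted half = 3 beats
  dotted quarter = 1.5 beats
Sum = 0.5 + 3 + 1.5 + 0.5 + 1.5 + 3 + 1.5
= 11.5 beats


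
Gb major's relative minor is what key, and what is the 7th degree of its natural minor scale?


Solution.
The relative minor shares the major's key signature and starts on its 6th degree
6th degree = a major 6th above the tonic; a major 6th above Gb is Eb
→ relative minor of Gb major is Eb minor
Eb natural minor scale: Eb F Gb Ab Bb Cb Db
= Eb minor; 7th degree = Db


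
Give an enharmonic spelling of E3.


Enharmonic notes sound the same pitch but are spelled with different letter names
E and Fb name the same pitch class
= Fb3


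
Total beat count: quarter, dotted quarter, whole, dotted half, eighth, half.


Solution.
Beat values:
  quarter = 1 beat
  dotted quarter = 1.5 beats
  whole = 4 beats
  dotted half = 3 beats
  eighth = 0.5 beats
  half = 2 beats
Sum = 1 + 1.5 + 4 + 3 + 0.5 + 2
= 12 beats


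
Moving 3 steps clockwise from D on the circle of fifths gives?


Reasoning:
Each clockwise step on the circle of fifths moves up a perfect 5th
From D: D → A → E → B
= B


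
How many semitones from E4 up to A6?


Absolute semitone position = octave×12 + chromatic position
E4: 4×12 + 4 = 52
A6: 6×12 + 9 = 81
Difference = 81 - 52 = 29
= 29 semitones


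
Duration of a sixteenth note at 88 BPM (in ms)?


One quarter-note beat = 60000 / BPM = 60000 / 88 ms
Sixteenth note = 1/4 × quarter note
Duration = 1/4 × 60000 / 88 = 15000 / 88
= 170.5 ms


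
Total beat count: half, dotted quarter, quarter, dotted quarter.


Let's work it out.
Beat values:
  half = 2 beats
  dotted quarter = 1.5 beats
  quarter = 1 beat
  dotted quarter = 1.5 beats
Sum = 2 + 1.5 + 1 + 1.5
= 6 beats


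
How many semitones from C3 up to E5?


Step by step:
Absolute semitone position = octave×12 + chromatic position
C3: 3×12 + 0 = 36
E5: 5×12 + 4 = 64
Difference = 64 - 36 = 28
= 28 semitones


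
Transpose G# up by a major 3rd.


Working:
major 3rd: 3 letter names, 4 semitones
Letter: G + 2 → B
Pitch: G# + 4 semitones, spelled as a B → B#
= B#


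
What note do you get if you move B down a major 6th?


Step by step:
major 6th: 6 letter names, 9 semitones
Letter: B - 5 → D
Pitch: B - 9 semitones, spelled as a D → D
= D


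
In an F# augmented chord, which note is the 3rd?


Step by step:
Augmented triad = root + major 3rd (4 semitones) + augmented 5th (8 semitones)
A triad on F# stacks thirds, so the chord tones use letter names F-A-C
Root: F#
Major 3rd above F#: A#
Augmented 5th above F#: C##
The 3rd = A#


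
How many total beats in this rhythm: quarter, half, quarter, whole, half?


Solution.
Beat values:
  quarter = 1 beat
  half = 2 beats
  quarter = 1 beat
  whole = 4 beats
  half = 2 beats
Sum = 1 + 2 + 1 + 4 + 2
= 10 beats


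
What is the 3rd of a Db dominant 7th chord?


Dominant 7th chord = root + major 3rd + perfect 5th + minor 7th
Seventh chords stack in thirds, so the letter names are D-F-A-C
Root: Db
Major 3rd above Db: F
Perfect 5th above Db: Ab
Minor 7th above Db: Cb
The 3rd = F


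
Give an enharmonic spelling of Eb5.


Working:
Enharmonic notes sound the same pitch but are spelled with different letter names
Eb and D# name the same pitch class
= D#5


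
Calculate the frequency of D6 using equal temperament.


Reasoning:
f = 440 × 2^(n/12) where n = semitones from A4
D6: 17 semitones from A4
f = 440 × 2^(17/12)
f = 1174.66 Hz


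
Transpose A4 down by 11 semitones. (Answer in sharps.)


Step by step:
A4: chromatic position 9 in octave 4 → absolute = 4×12 + 9 = 57
Transpose down 11: 57 - 11 = 46
46 = 3×12 + 10 → A# in octave 3
Result = A#3


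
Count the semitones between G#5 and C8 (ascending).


Step by step:
Absolute semitone position = octave×12 + chromatic position
G#5: 5×12 + 8 = 68
C8: 8×12 + 0 = 96
Difference = 96 - 68 = 28
= 28 semitones


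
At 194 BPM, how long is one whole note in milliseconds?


Let's work it out.
One quarter-note beat = 60000 / BPM = 60000 / 194 ms
Whole note = 4 × quarter note
Duration = 4 × 60000 / 194 = 240000 / 194
= 1237.1 ms


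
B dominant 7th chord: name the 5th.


Let's work it out.
Dominant 7th chord = root + major 3rd + perfect 5th + minor 7th
Seventh chords stack in thirds, so the letter names are B-D-F-A
Root: B
Major 3rd above B: D#
Perfect 5th above B: F#
Minor 7th above B: A
The 5th = F#


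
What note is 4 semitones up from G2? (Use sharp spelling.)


G2: chromatic position 7 in octave 2 → absolute = 2×12 + 7 = 31
Transpose up 4: 31 + 4 = 35
35 = 2×12 + 11 → B in octave 2
Result = B2


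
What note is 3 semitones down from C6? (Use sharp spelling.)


Let's work it out.
C6: chromatic position 0 in octave 6 → absolute = 6×12 + 0 = 72
Transpose down 3: 72 - 3 = 69
69 = 5×12 + 9 → A in octave 5
Result = A5


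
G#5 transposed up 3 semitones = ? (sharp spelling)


Solution.
G#5: chromatic position 8 in octave 5 → absolute = 5×12 + 8 = 68
Transpose up 3: 68 + 3 = 71
71 = 5×12 + 11 → B in octave 5
Result = B5


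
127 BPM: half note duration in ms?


Solution.
One quarter-note beat = 60000 / BPM = 60000 / 127 ms
Half note = 2 × quarter note
Duration = 2 × 60000 / 127 = 120000 / 127
= 944.9 ms


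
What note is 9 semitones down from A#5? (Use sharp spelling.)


A#5: chromatic position 10 in octave 5 → absolute = 5×12 + 10 = 70
Transpose down 9: 70 - 9 = 61
61 = 5×12 + 1 → C# in octave 5
Result = C#5


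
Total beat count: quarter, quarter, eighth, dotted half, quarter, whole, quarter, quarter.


Beat values:
  quarter = 1 beat
  quarter = 1 beat
  eighth = 0.5 beats
  dotted half = 3 beats
  quarter = 1 beat
  whole = 4 beats
  quarter = 1 beat
  quarter = 1 beat
Sum = 1 + 1 + 0.5 + 3 + 1 + 4 + 1 + 1
= 12.5 beats


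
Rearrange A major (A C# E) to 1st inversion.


Solution.
Root position: A C# E
1st inversion: move root up an octave
Bass note: C#
Notes (bottom to top) = C# E A


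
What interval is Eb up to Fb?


Let's work it out.
Letter names: E → F spans 2 letter names → a 2nd
Semitones: Eb → Fb = 1 half-step
A 2nd of 1 semitone is a minor 2nd
= minor 2nd


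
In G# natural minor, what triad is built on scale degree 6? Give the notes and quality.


G# natural minor scale: G# A# B C# D# E F#
Diatonic triad on degree 6 stacks scale notes 6, 1, 3: E G# B
E→G# = 4 semitones; E→B = 7 semitones → major triad
= E G# B (major)


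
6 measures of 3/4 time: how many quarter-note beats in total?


Time signature 3/4: the bottom number 4 means the quarter note gets one count
The top number 3 means 3 quarter-note beats per measure
Total = 3 × 6 measures
= 18 quarter-note beats


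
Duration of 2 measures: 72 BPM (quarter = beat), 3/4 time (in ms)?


Let's work it out.
Quarter-note beat duration = 60000 / 72 ms
Beats per measure (3/4) = 3
One measure = 3 × 60000 / 72 = 180000 / 72 ms
2 measures = 2 × 180000 / 72 = 360000 / 72
= 5000.0 ms


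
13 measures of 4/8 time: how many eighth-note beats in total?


Step by step:
Time signature 4/8: the bottom number 8 means the eighth note gets one count
The top number 4 means 4 eighth-note beats per measure
Total = 4 × 13 measures
= 52 eighth-note beats


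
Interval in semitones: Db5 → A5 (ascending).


Let's work it out.
Absolute semitone position = octave×12 + chromatic position
Db5: 5×12 + 1 = 61
A5: 5×12 + 9 = 69
Difference = 69 - 61 = 8
= 8 semitones


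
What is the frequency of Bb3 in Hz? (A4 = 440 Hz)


Step by step:
f = 440 × 2^(n/12) where n = semitones from A4
Bb3: -11 semitones from A4
f = 440 × 2^(-11/12)
f = 233.08 Hz


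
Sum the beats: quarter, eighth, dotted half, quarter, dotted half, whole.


Solution.
Beat values:
  quarter = 1 beat
  eighth = 0.5 beats
  dotted half = 3 beats
  quarter = 1 beat
  dotted half = 3 beats
  whole = 4 beats
Sum = 1 + 0.5 + 3 + 1 + 3 + 4
= 12.5 beats


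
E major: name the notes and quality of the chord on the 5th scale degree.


Step by step:
E major scale: E F# G# A B C# D#
Diatonic triad on degree 5 stacks scale notes 5, 7, 2: B D# F#
B→D# = 4 semitones; B→F# = 7 semitones → major triad
= B D# F# (major)


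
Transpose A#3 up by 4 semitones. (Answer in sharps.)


Working:
A#3: chromatic position 10 in octave 3 → absolute = 3×12 + 10 = 46
Transpose up 4: 46 + 4 = 50
50 = 4×12 + 2 → D in octave 4
Result = D4


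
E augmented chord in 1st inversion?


Root position: E G# B#
1st inversion: move root up an octave
Bass note: G#
Notes (bottom to top) = G# B# E


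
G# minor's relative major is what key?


The relative major shares the key signature and is a minor 3rd above the minor tonic
A minor 3rd above G# is B
→ relative major of G# minor is B major
= B major


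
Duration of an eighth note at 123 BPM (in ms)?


Step by step:
One quarter-note beat = 60000 / BPM = 60000 / 123 ms
Eighth note = 1/2 × quarter note
Duration = 1/2 × 60000 / 123 = 30000 / 123
= 243.9 ms


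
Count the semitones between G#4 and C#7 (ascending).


Reasoning:
Absolute semitone position = octave×12 + chromatic position
G#4: 4×12 + 8 = 56
C#7: 7×12 + 1 = 85
Difference = 85 - 56 = 29
= 29 semitones


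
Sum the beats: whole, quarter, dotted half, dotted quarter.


Step by step:
Beat values:
  whole = 4 beats
  quarter = 1 beat
  dotted half = 3 beats
  dotted quarter = 1.5 beats
Sum = 4 + 1 + 3 + 1.5
= 9.5 beats


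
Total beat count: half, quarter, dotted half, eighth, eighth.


Step by step:
Beat values:
  half = 2 beats
  quarter = 1 beat
  dotted half = 3 beats
  eighth = 0.5 beats
  eighth = 0.5 beats
Sum = 2 + 1 + 3 + 0.5 + 0.5
= 7 beats


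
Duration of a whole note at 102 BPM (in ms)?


One quarter-note beat = 60000 / BPM = 60000 / 102 ms
Whole note = 4 × quarter note
Duration = 4 × 60000 / 102 = 240000 / 102
= 2352.9 ms


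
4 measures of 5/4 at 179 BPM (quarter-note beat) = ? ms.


Step by step:
Quarter-note beat duration = 60000 / 179 ms
Beats per measure (5/4) = 5
One measure = 5 × 60000 / 179 = 300000 / 179 ms
4 measures = 4 × 300000 / 179 = 1200000 / 179
= 6703.9 ms


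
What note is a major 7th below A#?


A 7th spans 7 letter names, so from A we land on B
A major 7th = 11 semitones below A#
Spell B at that pitch: B
= B


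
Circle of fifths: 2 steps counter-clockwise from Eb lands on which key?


Each counter-clockwise step moves down a perfect 5th (= up a perfect 4th)
From Eb: Eb → Ab → Db
= Db


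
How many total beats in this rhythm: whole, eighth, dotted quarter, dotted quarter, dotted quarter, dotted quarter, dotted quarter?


Let's work it out.
Beat values:
  whole = 4 beats
  eighth = 0.5 beats
  dotted quarter = 1.5 beats
  dotted quarter = 1.5 beats
  dotted quarter = 1.5 beats
  dotted quarter = 1.5 beats
  dotted quarter = 1.5 beats
Sum = 4 + 0.5 + 1.5 + 1.5 + 1.5 + 1.5 + 1.5
= 12 beats


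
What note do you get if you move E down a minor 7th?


minor 7th: 7 letter names, 10 semitones
Letter: E - 6 → F
Pitch: E - 10 semitones, spelled as an F → F#
= F#


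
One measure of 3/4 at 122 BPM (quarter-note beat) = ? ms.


Reasoning:
Quarter-note beat duration = 60000 / 122 ms
Beats per measure (3/4) = 3
One measure = 3 × 60000 / 122 = 180000 / 122 ms
= 1475.4 ms


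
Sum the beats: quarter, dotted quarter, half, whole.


Reasoning:
Beat values:
  quarter = 1 beat
  dotted quarter = 1.5 beats
  half = 2 beats
  whole = 4 beats
Sum = 1 + 1.5 + 2 + 4
= 8.5 beats


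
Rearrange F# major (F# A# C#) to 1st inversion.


Solution.
Root position: F# A# C#
1st inversion: move root up an octave
Bass note: A#
Notes (bottom to top) = A# C# F#


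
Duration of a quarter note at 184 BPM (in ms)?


Working:
One quarter-note beat = 60000 / BPM = 60000 / 184 ms
Duration = 60000 / 184
= 326.1 ms


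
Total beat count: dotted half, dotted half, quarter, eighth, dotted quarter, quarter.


Beat values:
  dotted half = 3 beats
  dotted half = 3 beats
  quarter = 1 beat
  eighth = 0.5 beats
  dotted quarter = 1.5 beats
  quarter = 1 beat
Sum = 3 + 3 + 1 + 0.5 + 1.5 + 1
= 10 beats


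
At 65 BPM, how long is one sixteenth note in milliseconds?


Let's work it out.
One quarter-note beat = 60000 / BPM = 60000 / 65 ms
Sixteenth note = 1/4 × quarter note
Duration = 1/4 × 60000 / 65 = 15000 / 65
= 230.8 ms


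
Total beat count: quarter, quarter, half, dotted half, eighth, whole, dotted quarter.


Working:
Beat values:
  quarter = 1 beat
  quarter = 1 beat
  half = 2 beats
  dotted half = 3 beats
  eighth = 0.5 beats
  whole = 4 beats
  dotted quarter = 1.5 beats
Sum = 1 + 1 + 2 + 3 + 0.5 + 4 + 1.5
= 13 beats


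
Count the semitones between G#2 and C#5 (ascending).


Let's work it out.
Absolute semitone position = octave×12 + chromatic position
G#2: 2×12 + 8 = 32
C#5: 5×12 + 1 = 61
Difference = 61 - 32 = 29
= 29 semitones


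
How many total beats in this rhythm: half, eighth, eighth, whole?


Beat values:
  half = 2 beats
  eighth = 0.5 beats
  eighth = 0.5 beats
  whole = 4 beats
Sum = 2 + 0.5 + 0.5 + 4
= 7 beats


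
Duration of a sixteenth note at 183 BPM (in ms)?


Let's work it out.
One quarter-note beat = 60000 / BPM = 60000 / 183 ms
Sixteenth note = 1/4 × quarter note
Duration = 1/4 × 60000 / 183 = 15000 / 183
= 82.0 ms


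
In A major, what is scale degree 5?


Working:
Major scale pattern: W-W-H-W-W-W-H (2-2-1-2-2-2-1 semitones)
Starting from A:
  A + 2 semitones → B
  B + 2 semitones → C#
  C# + 1 semitone → D
  D + 2 semitones → E
  E + 2 semitones → F#
  F# + 2 semitones → G#
  G# + 1 semitone → A
Scale: A B C# D E F# G#
Degree 5 = E


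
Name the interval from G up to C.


Let's work it out.
Letter names: G → C spans 4 letter names → a 4th
Semitones: G → C = 5 half-steps
A 4th of 5 semitones is a perfect 4th
= perfect 4th


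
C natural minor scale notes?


Solution.
Natural minor scale pattern: W-H-W-W-H-W-W (2-1-2-2-1-2-2 semitones)
Starting from C:
  C + 2 semitones → D
  D + 1 semitone → Eb
  Eb + 2 semitones → F
  F + 2 semitones → G
  G + 1 semitone → Ab
  Ab + 2 semitones → Bb
  Bb + 2 semitones → C
Scale = C D Eb F G Ab Bb


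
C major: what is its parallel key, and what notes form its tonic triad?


Reasoning:
Parallel keys share the same tonic but differ in mode
C major → parallel is C minor
Tonic triad of C minor = C Eb G
= C minor; triad = C Eb G


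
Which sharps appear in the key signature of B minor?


Sharp minor keys follow the circle of fifths: A(0), E(1), B(2), F#(3), C#(4), G#(5), D#(6), A#(7)
B minor has 2 sharps
Order of sharps: F# C# G# D# A# E# B# → first 2: F#, C#
= F#, C#


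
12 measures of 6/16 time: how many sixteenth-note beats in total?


Working:
Time signature 6/16: the bottom number 16 means the sixteenth note gets one count
The top number 6 means 6 sixteenth-note beats per measure
Total = 6 × 12 measures
= 72 sixteenth-note beats


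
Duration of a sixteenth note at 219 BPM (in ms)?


Solution.
One quarter-note beat = 60000 / BPM = 60000 / 219 ms
Sixteenth note = 1/4 × quarter note
Duration = 1/4 × 60000 / 219 = 15000 / 219
= 68.5 ms


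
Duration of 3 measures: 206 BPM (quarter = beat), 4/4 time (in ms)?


Working:
Quarter-note beat duration = 60000 / 206 ms
Beats per measure (4/4) = 4
One measure = 4 × 60000 / 206 = 240000 / 206 ms
3 measures = 3 × 240000 / 206 = 720000 / 206
= 3495.1 ms


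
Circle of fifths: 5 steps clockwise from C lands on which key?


Solution.
Each clockwise step on the circle of fifths moves up a perfect 5th
From C: C → G → D → A → E → B
= B


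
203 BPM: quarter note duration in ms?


Working:
One quarter-note beat = 60000 / BPM = 60000 / 203 ms
Duration = 60000 / 203
= 295.6 ms


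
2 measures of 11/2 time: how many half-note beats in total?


Solution.
Time signature 11/2: the bottom number 2 means the half note gets one count
The top number 11 means 11 half-note beats per measure
Total = 11 × 2 measures
= 22 half-note beats


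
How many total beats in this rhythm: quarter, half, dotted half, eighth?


Solution.
Beat values:
  quarter = 1 beat
  half = 2 beats
  dotted half = 3 beats
  eighth = 0.5 beats
Sum = 1 + 2 + 3 + 0.5
= 6.5 beats


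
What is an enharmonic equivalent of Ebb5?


Enharmonic notes sound the same pitch but are spelled with different letter names
Ebb and D name the same pitch class
= D5


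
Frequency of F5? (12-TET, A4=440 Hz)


Working:
f = 440 × 2^(n/12) where n = semitones from A4
F5: 8 semitones from A4
f = 440 × 2^(8/12)
f = 698.46 Hz


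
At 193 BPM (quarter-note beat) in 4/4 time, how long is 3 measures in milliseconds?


Working:
Quarter-note beat duration = 60000 / 193 ms
Beats per measure (4/4) = 4
One measure = 4 × 60000 / 193 = 240000 / 193 ms
3 measures = 3 × 240000 / 193 = 720000 / 193
= 3730.6 ms


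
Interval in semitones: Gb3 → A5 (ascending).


Absolute semitone position = octave×12 + chromatic position
Gb3: 3×12 + 6 = 42
A5: 5×12 + 9 = 69
Difference = 69 - 42 = 27
= 27 semitones


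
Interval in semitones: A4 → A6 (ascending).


Absolute semitone position = octave×12 + chromatic position
A4: 4×12 + 9 = 57
A6: 6×12 + 9 = 81
Difference = 81 - 57 = 24
= 24 semitones


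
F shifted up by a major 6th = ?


major 6th: 6 letter names, 9 semitones
Letter: F + 5 → D
Pitch: F + 9 semitones, spelled as a D → D
= D


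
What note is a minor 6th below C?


Let's work it out.
A 6th spans 6 letter names, so from C we land on E
A minor 6th = 8 semitones below C
Spell E at that pitch: E
= E


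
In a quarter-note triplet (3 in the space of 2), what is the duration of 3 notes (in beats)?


Step by step:
Triplet: 3 notes occupy the space of 2 quarter notes
Space = 2 × 1 = 2 beats
Each triplet note = 2 / 3 = 2/3 beats
3 notes = 3 × 2/3 = 2
= 2 beats


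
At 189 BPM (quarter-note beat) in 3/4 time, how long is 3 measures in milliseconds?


Step by step:
Quarter-note beat duration = 60000 / 189 ms
Beats per measure (3/4) = 3
One measure = 3 × 60000 / 189 = 180000 / 189 ms
3 measures = 3 × 180000 / 189 = 540000 / 189
= 2857.1 ms


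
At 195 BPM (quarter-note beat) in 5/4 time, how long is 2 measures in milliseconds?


Let's work it out.
Quarter-note beat duration = 60000 / 195 ms
Beats per measure (5/4) = 5
One measure = 5 × 60000 / 195 = 300000 / 195 ms
2 measures = 2 × 300000 / 195 = 600000 / 195
= 3076.9 ms


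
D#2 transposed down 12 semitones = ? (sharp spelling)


Reasoning:
D#2: chromatic position 3 in octave 2 → absolute = 2×12 + 3 = 27
Transpose down 12: 27 - 12 = 15
15 = 1×12 + 3 → D# in octave 1
Result = D#1


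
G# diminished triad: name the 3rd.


Diminished triad = root + minor 3rd (3 semitones) + diminished 5th (6 semitones)
A triad on G# stacks thirds, so the chord tones use letter names G-B-D
Root: G#
Minor 3rd above G#: B
Diminished 5th above G#: D
The 3rd = B


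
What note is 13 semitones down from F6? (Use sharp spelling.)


F6: chromatic position 5 in octave 6 → absolute = 6×12 + 5 = 77
Transpose down 13: 77 - 13 = 64
64 = 5×12 + 4 → E in octave 5
Result = E5


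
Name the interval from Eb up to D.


Letter names: E → D spans 7 letter names → a 7th
Semitones: Eb → D = 11 half-steps
A 7th of 11 semitones is a major 7th
= major 7th


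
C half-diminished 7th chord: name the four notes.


Let's work it out.
Half-diminished 7th chord = root + minor 3rd + diminished 5th + minor 7th
Seventh chords stack in thirds, so the letter names are C-E-G-B
Root: C
Minor 3rd above C: Eb
Diminished 5th above C: Gb
Minor 7th above C: Bb
Chord = C Eb Gb Bb


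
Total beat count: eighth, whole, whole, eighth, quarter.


Reasoning:
Beat values:
  eighth = 0.5 beats
  whole = 4 beats
  whole = 4 beats
  eighth = 0.5 beats
  quarter = 1 beat
Sum = 0.5 + 4 + 4 + 0.5 + 1
= 10 beats


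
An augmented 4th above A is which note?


Working:
A 4th spans 4 letter names, so from A we land on D
An augmented 4th = 6 semitones above A
Spell D at that pitch: D#
= D#


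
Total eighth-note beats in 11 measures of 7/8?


Let's work it out.
Time signature 7/8: the bottom number 8 means the eighth note gets one count
The top number 7 means 7 eighth-note beats per measure
Total = 7 × 11 measures
= 77 eighth-note beats


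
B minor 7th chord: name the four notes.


Step by step:
Minor 7th chord = root + minor 3rd + perfect 5th + minor 7th
Seventh chords stack in thirds, so the letter names are B-D-F-A
Root: B
Minor 3rd above B: D
Perfect 5th above B: F#
Minor 7th above B: A
Chord = B D F# A


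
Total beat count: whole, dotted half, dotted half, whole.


Solution.
Beat values:
  whole = 4 beats
  dotted half = 3 beats
  dotted half = 3 beats
  whole = 4 beats
Sum = 4 + 3 + 3 + 4
= 14 beats


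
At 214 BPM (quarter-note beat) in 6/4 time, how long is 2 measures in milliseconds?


Let's work it out.
Quarter-note beat duration = 60000 / 214 ms
Beats per measure (6/4) = 6
One measure = 6 × 60000 / 214 = 360000 / 214 ms
2 measures = 2 × 360000 / 214 = 720000 / 214
= 3364.5 ms


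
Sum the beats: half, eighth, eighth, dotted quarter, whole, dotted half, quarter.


Let's work it out.
Beat values:
  half = 2 beats
  eighth = 0.5 beats
  eighth = 0.5 beats
  dotted quarter = 1.5 beats
  whole = 4 beats
  dotted half = 3 beats
  quarter = 1 beat
Sum = 2 + 0.5 + 0.5 + 1.5 + 4 + 3 + 1
= 12.5 beats


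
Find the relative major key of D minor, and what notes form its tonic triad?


Working:
The relative major shares the key signature and is a minor 3rd above the minor tonic
A minor 3rd above D is F
→ relative major of D minor is F major
Tonic triad of F major = root + major 3rd + perfect 5th = F A C
= F major; triad = F A C


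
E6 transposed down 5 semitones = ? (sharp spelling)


E6: chromatic position 4 in octave 6 → absolute = 6×12 + 4 = 76
Transpose down 5: 76 - 5 = 71
71 = 5×12 + 11 → B in octave 5
Result = B5


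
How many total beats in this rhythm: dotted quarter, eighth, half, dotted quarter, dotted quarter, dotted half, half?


Working:
Beat values:
  dotted quarter = 1.5 beats
  eighth = 0.5 beats
  half = 2 beats
  dotted quarter = 1.5 beats
  dotted quarter = 1.5 beats
  dotted half = 3 beats
  half = 2 beats
Sum = 1.5 + 0.5 + 2 + 1.5 + 1.5 + 3 + 2
= 12 beats


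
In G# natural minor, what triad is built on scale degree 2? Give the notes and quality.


Let's work it out.
G# natural minor scale: G# A# B C# D# E F#
Diatonic triad on degree 2 stacks scale notes 2, 4, 6: A# C# E
A#→C# = 3 semitones; A#→E = 6 semitones → diminished triad
= A# C# E (diminished)
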